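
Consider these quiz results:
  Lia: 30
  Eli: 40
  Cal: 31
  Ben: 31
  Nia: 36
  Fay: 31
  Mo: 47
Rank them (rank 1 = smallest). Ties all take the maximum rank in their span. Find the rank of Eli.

6

Sorted (ascending): 30, 31, 31, 31, 36, 40, 47
The 3 values of 31 occupy positions 2–4 → each gets rank 4.
Eli has value 40 → rank 6.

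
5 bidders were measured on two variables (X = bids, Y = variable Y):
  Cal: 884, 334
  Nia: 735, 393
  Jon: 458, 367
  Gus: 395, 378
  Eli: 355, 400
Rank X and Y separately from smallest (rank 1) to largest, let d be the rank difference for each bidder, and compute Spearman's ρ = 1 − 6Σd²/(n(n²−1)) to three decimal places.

-0.700

Ranks of variable 1: 5, 4, 3, 2, 1
Ranks of variable 2: 1, 4, 2, 3, 5
d = r₁ − r₂: 4, 0, 1, -1, -4
d²: 16, 0, 1, 1, 16; Σd² = 34
ρ = 1 − 6·34/(5·24) = 1 − 204/120 = -0.700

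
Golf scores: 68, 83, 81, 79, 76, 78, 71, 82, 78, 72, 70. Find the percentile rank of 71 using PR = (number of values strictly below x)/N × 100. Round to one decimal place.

N = 11.
Strictly below 71: 2. Equal to 71: 1.
PR = 2/11 × 100 = 18.2

18.2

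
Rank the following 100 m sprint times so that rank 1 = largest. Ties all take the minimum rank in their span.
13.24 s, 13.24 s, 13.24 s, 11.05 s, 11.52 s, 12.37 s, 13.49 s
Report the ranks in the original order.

Sorted (descending): 13.49, 13.24, 13.24, 13.24, 12.37, 11.52, 11.05
The 3 values of 13.24 occupy positions 2–4 → each gets rank 2.

2, 2, 2, 7, 6, 5, 1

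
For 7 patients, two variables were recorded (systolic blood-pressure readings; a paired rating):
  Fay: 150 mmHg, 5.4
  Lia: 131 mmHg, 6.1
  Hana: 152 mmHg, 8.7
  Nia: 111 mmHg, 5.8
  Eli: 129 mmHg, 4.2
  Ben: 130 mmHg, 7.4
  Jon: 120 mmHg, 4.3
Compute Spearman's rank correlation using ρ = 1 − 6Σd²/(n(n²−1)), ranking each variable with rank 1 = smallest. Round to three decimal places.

0.536

Ranks of variable 1: 6, 5, 7, 1, 3, 4, 2
Ranks of variable 2: 3, 5, 7, 4, 1, 6, 2
d = r₁ − r₂: 3, 0, 0, -3, 2, -2, 0
d²: 9, 0, 0, 9, 4, 4, 0; Σd² = 26
ρ = 1 − 6·26/(7·48) = 1 − 156/336 = 0.536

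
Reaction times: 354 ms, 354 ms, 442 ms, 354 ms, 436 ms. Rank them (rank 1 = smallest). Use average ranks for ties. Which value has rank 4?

436

Sorted (ascending): 354, 354, 354, 436, 442
The 3 values of 354 occupy positions 1–3 → average rank 2.
Rank 4 → value 436.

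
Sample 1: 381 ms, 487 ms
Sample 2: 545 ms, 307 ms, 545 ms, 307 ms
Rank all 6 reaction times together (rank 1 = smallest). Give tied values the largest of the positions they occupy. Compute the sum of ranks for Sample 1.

7

Sorted (ascending): 307, 307, 381, 487, 545, 545
The 2 values of 307 occupy positions 1–2 → each gets rank 2.
The 2 values of 545 occupy positions 5–6 → each gets rank 6.
Sample 1 values → pooled ranks: 381→3, 487→4
Rank sum = 3 + 4 = 7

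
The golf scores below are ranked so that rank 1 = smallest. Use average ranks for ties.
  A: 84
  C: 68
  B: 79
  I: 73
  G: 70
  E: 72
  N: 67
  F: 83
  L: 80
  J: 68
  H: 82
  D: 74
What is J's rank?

Sorted (ascending): 67, 68, 68, 70, 72, 73, 74, 79, 80, 82, 83, 84
The 2 values of 68 occupy positions 2–3 → average rank (2+3)/2 = 2.5.
J has value 68 → rank 2.5.

2.5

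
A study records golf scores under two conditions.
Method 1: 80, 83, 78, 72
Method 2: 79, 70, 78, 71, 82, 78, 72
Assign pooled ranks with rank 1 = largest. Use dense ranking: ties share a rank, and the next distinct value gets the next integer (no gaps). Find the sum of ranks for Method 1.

Sorted (descending): 83, 82, 80, 79, 78, 78, 78, 72, 72, 71, 70
The 3 values of 78 share dense rank 5.
The 2 values of 72 share dense rank 6.
Remaining distinct values take the next consecutive integers.
Method 1 values → pooled ranks: 80→3, 83→1, 78→5, 72→6
Rank sum = 3 + 1 + 5 + 6 = 15

15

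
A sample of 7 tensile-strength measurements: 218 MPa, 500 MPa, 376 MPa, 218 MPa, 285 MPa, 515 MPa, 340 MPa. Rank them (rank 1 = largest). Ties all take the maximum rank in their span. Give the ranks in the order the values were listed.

Sorted (descending): 515, 500, 376, 340, 285, 218, 218
The 2 values of 218 occupy positions 6–7 → each gets rank 7.

7, 2, 3, 7, 5, 1, 4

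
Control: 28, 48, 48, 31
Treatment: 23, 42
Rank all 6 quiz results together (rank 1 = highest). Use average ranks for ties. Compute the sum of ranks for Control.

Sorted (descending): 48, 48, 42, 31, 28, 23
The 2 values of 48 occupy positions 1–2 → average rank (1+2)/2 = 1.5.
Control values → pooled ranks: 28→5, 48→1.5, 48→1.5, 31→4
Rank sum = 5 + 1.5 + 1.5 + 4 = 12

12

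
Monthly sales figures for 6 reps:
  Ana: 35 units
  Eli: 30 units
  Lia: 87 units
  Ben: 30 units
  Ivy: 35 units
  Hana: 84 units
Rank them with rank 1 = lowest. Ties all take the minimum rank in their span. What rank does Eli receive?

Sorted (ascending): 30, 30, 35, 35, 84, 87
The 2 values of 30 occupy positions 1–2 → each gets rank 1.
The 2 values of 35 occupy positions 3–4 → each gets rank 3.
Eli has value 30 units → rank 1.

1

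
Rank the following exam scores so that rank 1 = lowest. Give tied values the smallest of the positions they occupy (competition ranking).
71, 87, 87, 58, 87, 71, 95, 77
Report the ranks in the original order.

2, 5, 5, 1, 5, 2, 8, 4

Sorted (ascending): 58, 71, 71, 77, 87, 87, 87, 95
The 2 values of 71 occupy positions 2–3 → each gets rank 2.
The 3 values of 87 occupy positions 5–7 → each gets rank 5.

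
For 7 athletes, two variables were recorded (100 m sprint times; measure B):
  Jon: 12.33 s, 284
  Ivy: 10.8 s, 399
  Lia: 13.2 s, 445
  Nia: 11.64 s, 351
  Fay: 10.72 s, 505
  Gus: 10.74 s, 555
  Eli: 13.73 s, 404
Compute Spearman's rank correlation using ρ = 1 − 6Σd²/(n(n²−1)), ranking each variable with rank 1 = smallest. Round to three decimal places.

-0.429

Ranks of variable 1: 5, 3, 6, 4, 1, 2, 7
Ranks of variable 2: 1, 3, 5, 2, 6, 7, 4
d = r₁ − r₂: 4, 0, 1, 2, -5, -5, 3
d²: 16, 0, 1, 4, 25, 25, 9; Σd² = 80
ρ = 1 − 6·80/(7·48) = 1 − 480/336 = -0.429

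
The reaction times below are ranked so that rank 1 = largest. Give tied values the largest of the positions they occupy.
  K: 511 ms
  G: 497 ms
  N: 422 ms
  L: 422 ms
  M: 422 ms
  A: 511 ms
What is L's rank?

6

Sorted (descending): 511, 511, 497, 422, 422, 422
The 2 values of 511 occupy positions 1–2 → each gets rank 2.
The 3 values of 422 occupy positions 4–6 → each gets rank 6.
L has value 422 ms → rank 6.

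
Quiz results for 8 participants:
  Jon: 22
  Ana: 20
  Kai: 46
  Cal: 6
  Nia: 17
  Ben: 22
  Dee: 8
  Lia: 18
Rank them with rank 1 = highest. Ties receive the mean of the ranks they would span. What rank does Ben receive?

Sorted (descending): 46, 22, 22, 20, 18, 17, 8, 6
The 2 values of 22 occupy positions 2–3 → average rank (2+3)/2 = 2.5.
Ben has value 22 → rank 2.5.

2.5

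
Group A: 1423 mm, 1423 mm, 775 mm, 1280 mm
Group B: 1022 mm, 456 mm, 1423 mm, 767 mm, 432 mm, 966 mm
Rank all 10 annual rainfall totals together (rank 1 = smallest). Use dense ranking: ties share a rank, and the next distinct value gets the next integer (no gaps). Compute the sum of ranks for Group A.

27

Sorted (ascending): 432, 456, 767, 775, 966, 1022, 1280, 1423, 1423, 1423
The 3 values of 1423 share dense rank 8.
Remaining distinct values take the next consecutive integers.
Group A values → pooled ranks: 1423→8, 1423→8, 775→4, 1280→7
Rank sum = 8 + 8 + 4 + 7 = 27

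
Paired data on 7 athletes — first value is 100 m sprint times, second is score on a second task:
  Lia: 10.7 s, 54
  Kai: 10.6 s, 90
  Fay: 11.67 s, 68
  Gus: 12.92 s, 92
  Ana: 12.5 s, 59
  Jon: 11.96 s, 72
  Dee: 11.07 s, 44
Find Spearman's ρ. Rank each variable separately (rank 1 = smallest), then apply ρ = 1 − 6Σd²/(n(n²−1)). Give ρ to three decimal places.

Ranks of variable 1: 2, 1, 4, 7, 6, 5, 3
Ranks of variable 2: 2, 6, 4, 7, 3, 5, 1
d = r₁ − r₂: 0, -5, 0, 0, 3, 0, 2
d²: 0, 25, 0, 0, 9, 0, 4; Σd² = 38
ρ = 1 − 6·38/(7·48) = 1 − 228/336 = 0.321

0.321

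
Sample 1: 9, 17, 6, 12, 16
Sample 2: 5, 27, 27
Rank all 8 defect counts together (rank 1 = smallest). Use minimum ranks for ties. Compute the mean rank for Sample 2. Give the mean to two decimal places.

5.00

Sorted (ascending): 5, 6, 9, 12, 16, 17, 27, 27
The 2 values of 27 occupy positions 7–8 → each gets rank 7.
Sample 2 values → pooled ranks: 5→1, 27→7, 27→7
Mean rank = (1 + 7 + 7) / 3 = 5.00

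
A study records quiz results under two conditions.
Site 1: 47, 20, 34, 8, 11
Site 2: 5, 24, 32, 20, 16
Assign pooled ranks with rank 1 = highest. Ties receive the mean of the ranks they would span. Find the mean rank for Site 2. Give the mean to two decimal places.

Sorted (descending): 47, 34, 32, 24, 20, 20, 16, 11, 8, 5
The 2 values of 20 occupy positions 5–6 → average rank (5+6)/2 = 5.5.
Site 2 values → pooled ranks: 5→10, 24→4, 32→3, 20→5.5, 16→7
Mean rank = (10 + 4 + 3 + 5.5 + 7) / 5 = 5.90

5.90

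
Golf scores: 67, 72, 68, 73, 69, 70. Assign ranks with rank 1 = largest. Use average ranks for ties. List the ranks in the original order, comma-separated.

6, 2, 5, 1, 4, 3

Sorted (descending): 73, 72, 70, 69, 68, 67
No ties — each value takes its position as its rank.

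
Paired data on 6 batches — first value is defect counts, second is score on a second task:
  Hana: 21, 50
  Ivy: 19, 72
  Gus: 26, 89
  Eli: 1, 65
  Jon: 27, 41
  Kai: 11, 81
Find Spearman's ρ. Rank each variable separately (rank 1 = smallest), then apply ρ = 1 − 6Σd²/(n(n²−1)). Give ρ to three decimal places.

Ranks of variable 1: 4, 3, 5, 1, 6, 2
Ranks of variable 2: 2, 4, 6, 3, 1, 5
d = r₁ − r₂: 2, -1, -1, -2, 5, -3
d²: 4, 1, 1, 4, 25, 9; Σd² = 44
ρ = 1 − 6·44/(6·35) = 1 − 264/210 = -0.257

-0.257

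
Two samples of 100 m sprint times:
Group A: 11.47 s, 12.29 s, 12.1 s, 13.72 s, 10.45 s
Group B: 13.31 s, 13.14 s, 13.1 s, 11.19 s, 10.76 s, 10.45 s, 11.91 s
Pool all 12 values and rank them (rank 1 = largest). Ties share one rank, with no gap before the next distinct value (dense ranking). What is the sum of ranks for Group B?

Sorted (descending): 13.72, 13.31, 13.14, 13.1, 12.29, 12.1, 11.91, 11.47, 11.19, 10.76, 10.45, 10.45
The 2 values of 10.45 share dense rank 11.
Remaining distinct values take the next consecutive integers.
Group B values → pooled ranks: 13.31→2, 13.14→3, 13.1→4, 11.19→9, 10.76→10, 10.45→11, 11.91→7
Rank sum = 2 + 3 + 4 + 9 + 10 + 11 + 7 = 46

46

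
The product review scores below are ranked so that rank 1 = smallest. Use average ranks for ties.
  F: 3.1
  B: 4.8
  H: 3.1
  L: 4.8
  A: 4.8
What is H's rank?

Sorted (ascending): 3.1, 3.1, 4.8, 4.8, 4.8
The 2 values of 3.1 occupy positions 1–2 → average rank (1+2)/2 = 1.5.
The 3 values of 4.8 occupy positions 3–5 → average rank 4.
H has value 3.1 → rank 1.5.

1.5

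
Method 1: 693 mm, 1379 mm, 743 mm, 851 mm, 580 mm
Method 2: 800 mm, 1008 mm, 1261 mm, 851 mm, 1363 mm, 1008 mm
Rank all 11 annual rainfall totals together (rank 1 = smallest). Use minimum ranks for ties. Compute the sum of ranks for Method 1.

22

Sorted (ascending): 580, 693, 743, 800, 851, 851, 1008, 1008, 1261, 1363, 1379
The 2 values of 851 occupy positions 5–6 → each gets rank 5.
The 2 values of 1008 occupy positions 7–8 → each gets rank 7.
Method 1 values → pooled ranks: 693→2, 1379→11, 743→3, 851→5, 580→1
Rank sum = 2 + 11 + 3 + 5 + 1 = 22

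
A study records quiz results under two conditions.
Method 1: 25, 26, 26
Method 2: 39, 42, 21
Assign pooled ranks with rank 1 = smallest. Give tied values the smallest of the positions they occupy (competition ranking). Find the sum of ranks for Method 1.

8

Sorted (ascending): 21, 25, 26, 26, 39, 42
The 2 values of 26 occupy positions 3–4 → each gets rank 3.
Method 1 values → pooled ranks: 25→2, 26→3, 26→3
Rank sum = 2 + 3 + 3 = 8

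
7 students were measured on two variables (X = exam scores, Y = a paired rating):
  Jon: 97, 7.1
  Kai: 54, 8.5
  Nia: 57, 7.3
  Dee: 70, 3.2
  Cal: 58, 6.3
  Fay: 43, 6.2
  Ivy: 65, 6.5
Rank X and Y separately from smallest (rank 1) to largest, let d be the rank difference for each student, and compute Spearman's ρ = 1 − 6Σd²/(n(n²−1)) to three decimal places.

Ranks of variable 1: 7, 2, 3, 6, 4, 1, 5
Ranks of variable 2: 5, 7, 6, 1, 3, 2, 4
d = r₁ − r₂: 2, -5, -3, 5, 1, -1, 1
d²: 4, 25, 9, 25, 1, 1, 1; Σd² = 66
ρ = 1 − 6·66/(7·48) = 1 − 396/336 = -0.179

-0.179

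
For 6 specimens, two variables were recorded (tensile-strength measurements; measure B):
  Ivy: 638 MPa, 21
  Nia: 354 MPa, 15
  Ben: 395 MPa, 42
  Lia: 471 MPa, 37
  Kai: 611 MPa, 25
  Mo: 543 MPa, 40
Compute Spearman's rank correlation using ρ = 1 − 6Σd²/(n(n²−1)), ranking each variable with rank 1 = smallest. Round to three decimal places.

Ranks of variable 1: 6, 1, 2, 3, 5, 4
Ranks of variable 2: 2, 1, 6, 4, 3, 5
d = r₁ − r₂: 4, 0, -4, -1, 2, -1
d²: 16, 0, 16, 1, 4, 1; Σd² = 38
ρ = 1 − 6·38/(6·35) = 1 − 228/210 = -0.086

-0.086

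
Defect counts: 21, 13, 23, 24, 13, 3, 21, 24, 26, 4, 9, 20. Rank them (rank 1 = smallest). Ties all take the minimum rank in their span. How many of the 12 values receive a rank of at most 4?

Sorted (ascending): 3, 4, 9, 13, 13, 20, 21, 21, 23, 24, 24, 26
The 2 values of 13 occupy positions 4–5 → each gets rank 4.
The 2 values of 21 occupy positions 7–8 → each gets rank 7.
The 2 values of 24 occupy positions 10–11 → each gets rank 10.
Ranks ≤ 4: {1, 2, 3, 4, 4} → 5 values.

5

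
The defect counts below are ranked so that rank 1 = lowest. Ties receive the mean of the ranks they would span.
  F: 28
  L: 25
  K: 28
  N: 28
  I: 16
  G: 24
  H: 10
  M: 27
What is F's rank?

7

Sorted (ascending): 10, 16, 24, 25, 27, 28, 28, 28
The 3 values of 28 occupy positions 6–8 → average rank 7.
F has value 28 → rank 7.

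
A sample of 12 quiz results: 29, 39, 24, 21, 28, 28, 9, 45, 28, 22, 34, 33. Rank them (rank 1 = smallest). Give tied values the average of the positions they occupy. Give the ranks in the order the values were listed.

Sorted (ascending): 9, 21, 22, 24, 28, 28, 28, 29, 33, 34, 39, 45
The 3 values of 28 occupy positions 5–7 → average rank 6.

8, 11, 4, 2, 6, 6, 1, 12, 6, 3, 10, 9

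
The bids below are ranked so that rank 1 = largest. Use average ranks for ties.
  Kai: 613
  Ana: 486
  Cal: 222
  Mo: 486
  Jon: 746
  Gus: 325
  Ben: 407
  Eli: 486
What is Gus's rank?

Sorted (descending): 746, 613, 486, 486, 486, 407, 325, 222
The 3 values of 486 occupy positions 3–5 → average rank 4.
Gus has value 325 → rank 7.

7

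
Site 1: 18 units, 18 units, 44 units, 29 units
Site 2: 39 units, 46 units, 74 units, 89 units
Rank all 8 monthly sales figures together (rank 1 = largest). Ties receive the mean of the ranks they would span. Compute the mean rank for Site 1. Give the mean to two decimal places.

Sorted (descending): 89, 74, 46, 44, 39, 29, 18, 18
The 2 values of 18 occupy positions 7–8 → average rank (7+8)/2 = 7.5.
Site 1 values → pooled ranks: 18→7.5, 18→7.5, 44→4, 29→6
Mean rank = (7.5 + 7.5 + 4 + 6) / 4 = 6.25

6.25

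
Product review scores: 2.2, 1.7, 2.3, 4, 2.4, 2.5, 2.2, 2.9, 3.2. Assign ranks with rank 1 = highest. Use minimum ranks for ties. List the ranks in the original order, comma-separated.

Sorted (descending): 4, 3.2, 2.9, 2.5, 2.4, 2.3, 2.2, 2.2, 1.7
The 2 values of 2.2 occupy positions 7–8 → each gets rank 7.

7, 9, 6, 1, 5, 4, 7, 3, 2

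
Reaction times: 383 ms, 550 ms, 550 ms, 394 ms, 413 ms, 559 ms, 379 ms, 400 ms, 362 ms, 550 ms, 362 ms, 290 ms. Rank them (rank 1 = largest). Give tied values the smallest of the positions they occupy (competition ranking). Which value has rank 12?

Sorted (descending): 559, 550, 550, 550, 413, 400, 394, 383, 379, 362, 362, 290
The 3 values of 550 occupy positions 2–4 → each gets rank 2.
The 2 values of 362 occupy positions 10–11 → each gets rank 10.
Rank 12 → value 290.

290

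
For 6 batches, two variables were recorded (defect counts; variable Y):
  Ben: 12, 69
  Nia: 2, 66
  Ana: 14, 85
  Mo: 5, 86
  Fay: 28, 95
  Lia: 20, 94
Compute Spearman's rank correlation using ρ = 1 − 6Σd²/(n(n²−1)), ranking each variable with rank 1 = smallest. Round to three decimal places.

Ranks of variable 1: 3, 1, 4, 2, 6, 5
Ranks of variable 2: 2, 1, 3, 4, 6, 5
d = r₁ − r₂: 1, 0, 1, -2, 0, 0
d²: 1, 0, 1, 4, 0, 0; Σd² = 6
ρ = 1 − 6·6/(6·35) = 1 − 36/210 = 0.829

0.829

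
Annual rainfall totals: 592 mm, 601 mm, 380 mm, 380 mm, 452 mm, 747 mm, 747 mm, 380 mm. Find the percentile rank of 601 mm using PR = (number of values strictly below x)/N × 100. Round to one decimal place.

62.5

N = 8.
Strictly below 601: 5. Equal to 601: 1.
PR = 5/8 × 100 = 62.5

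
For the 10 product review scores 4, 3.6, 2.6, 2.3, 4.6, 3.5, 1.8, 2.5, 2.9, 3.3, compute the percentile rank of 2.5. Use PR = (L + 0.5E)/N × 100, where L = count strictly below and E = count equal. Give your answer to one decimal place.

25.0

N = 10.
Strictly below 2.5: 2. Equal to 2.5: 1.
PR = (2 + 0.5·1)/10 × 100 = 25.0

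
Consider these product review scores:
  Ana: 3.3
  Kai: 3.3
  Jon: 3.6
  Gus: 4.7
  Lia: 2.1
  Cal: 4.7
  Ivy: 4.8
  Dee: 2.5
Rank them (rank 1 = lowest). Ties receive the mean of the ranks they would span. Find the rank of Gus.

Sorted (ascending): 2.1, 2.5, 3.3, 3.3, 3.6, 4.7, 4.7, 4.8
The 2 values of 3.3 occupy positions 3–4 → average rank (3+4)/2 = 3.5.
The 2 values of 4.7 occupy positions 6–7 → average rank (6+7)/2 = 6.5.
Gus has value 4.7 → rank 6.5.

6.5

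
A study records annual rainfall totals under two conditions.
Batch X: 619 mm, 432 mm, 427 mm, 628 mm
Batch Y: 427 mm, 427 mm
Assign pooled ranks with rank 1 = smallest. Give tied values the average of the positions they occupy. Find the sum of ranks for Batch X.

Sorted (ascending): 427, 427, 427, 432, 619, 628
The 3 values of 427 occupy positions 1–3 → average rank 2.
Batch X values → pooled ranks: 619→5, 432→4, 427→2, 628→6
Rank sum = 5 + 4 + 2 + 6 = 17

17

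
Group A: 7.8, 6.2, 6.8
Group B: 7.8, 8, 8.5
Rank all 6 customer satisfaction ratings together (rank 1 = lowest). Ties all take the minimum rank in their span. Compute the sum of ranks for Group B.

Sorted (ascending): 6.2, 6.8, 7.8, 7.8, 8, 8.5
The 2 values of 7.8 occupy positions 3–4 → each gets rank 3.
Group B values → pooled ranks: 7.8→3, 8→5, 8.5→6
Rank sum = 3 + 5 + 6 = 14

14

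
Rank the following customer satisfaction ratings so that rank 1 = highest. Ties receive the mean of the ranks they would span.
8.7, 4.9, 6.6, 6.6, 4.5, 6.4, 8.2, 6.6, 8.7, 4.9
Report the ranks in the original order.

Sorted (descending): 8.7, 8.7, 8.2, 6.6, 6.6, 6.6, 6.4, 4.9, 4.9, 4.5
The 2 values of 8.7 occupy positions 1–2 → average rank (1+2)/2 = 1.5.
The 3 values of 6.6 occupy positions 4–6 → average rank 5.
The 2 values of 4.9 occupy positions 8–9 → average rank (8+9)/2 = 8.5.

1.5, 8.5, 5, 5, 10, 7, 3, 5, 1.5, 8.5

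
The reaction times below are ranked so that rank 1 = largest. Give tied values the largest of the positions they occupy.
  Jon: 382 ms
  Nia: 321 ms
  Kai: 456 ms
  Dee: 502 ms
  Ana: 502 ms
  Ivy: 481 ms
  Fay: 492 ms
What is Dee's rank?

Sorted (descending): 502, 502, 492, 481, 456, 382, 321
The 2 values of 502 occupy positions 1–2 → each gets rank 2.
Dee has value 502 ms → rank 2.

2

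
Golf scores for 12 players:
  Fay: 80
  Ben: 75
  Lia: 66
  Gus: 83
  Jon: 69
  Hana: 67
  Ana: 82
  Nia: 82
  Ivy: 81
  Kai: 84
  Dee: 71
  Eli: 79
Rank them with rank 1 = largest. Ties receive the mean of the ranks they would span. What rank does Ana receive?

Sorted (descending): 84, 83, 82, 82, 81, 80, 79, 75, 71, 69, 67, 66
The 2 values of 82 occupy positions 3–4 → average rank (3+4)/2 = 3.5.
Ana has value 82 → rank 3.5.

3.5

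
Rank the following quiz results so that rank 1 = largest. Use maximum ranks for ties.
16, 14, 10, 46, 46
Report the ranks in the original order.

Sorted (descending): 46, 46, 16, 14, 10
The 2 values of 46 occupy positions 1–2 → each gets rank 2.

3, 4, 5, 2, 2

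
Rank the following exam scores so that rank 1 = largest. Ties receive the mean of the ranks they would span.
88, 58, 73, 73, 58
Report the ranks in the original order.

Sorted (descending): 88, 73, 73, 58, 58
The 2 values of 73 occupy positions 2–3 → average rank (2+3)/2 = 2.5.
The 2 values of 58 occupy positions 4–5 → average rank (4+5)/2 = 4.5.

1, 4.5, 2.5, 2.5, 4.5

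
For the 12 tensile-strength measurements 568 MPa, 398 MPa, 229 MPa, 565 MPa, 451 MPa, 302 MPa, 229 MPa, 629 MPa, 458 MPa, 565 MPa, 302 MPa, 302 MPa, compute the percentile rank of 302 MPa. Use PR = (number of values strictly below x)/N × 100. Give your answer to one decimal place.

N = 12.
Strictly below 302: 2. Equal to 302: 3.
PR = 2/12 × 100 = 16.7

16.7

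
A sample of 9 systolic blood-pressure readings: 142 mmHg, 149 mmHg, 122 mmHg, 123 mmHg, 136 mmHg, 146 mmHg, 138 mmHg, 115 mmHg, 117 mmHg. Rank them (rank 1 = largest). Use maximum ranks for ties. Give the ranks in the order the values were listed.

Sorted (descending): 149, 146, 142, 138, 136, 123, 122, 117, 115
No ties — each value takes its position as its rank.

3, 1, 7, 6, 5, 2, 4, 9, 8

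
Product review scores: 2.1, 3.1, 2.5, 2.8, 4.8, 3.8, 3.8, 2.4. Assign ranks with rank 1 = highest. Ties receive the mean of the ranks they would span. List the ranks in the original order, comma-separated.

Sorted (descending): 4.8, 3.8, 3.8, 3.1, 2.8, 2.5, 2.4, 2.1
The 2 values of 3.8 occupy positions 2–3 → average rank (2+3)/2 = 2.5.

8, 4, 6, 5, 1, 2.5, 2.5, 7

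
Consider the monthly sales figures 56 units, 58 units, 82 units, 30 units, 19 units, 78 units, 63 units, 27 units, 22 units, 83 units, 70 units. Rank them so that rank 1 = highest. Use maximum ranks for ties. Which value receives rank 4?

Sorted (descending): 83, 82, 78, 70, 63, 58, 56, 30, 27, 22, 19
No ties — each value takes its position as its rank.
Rank 4 → value 70.

70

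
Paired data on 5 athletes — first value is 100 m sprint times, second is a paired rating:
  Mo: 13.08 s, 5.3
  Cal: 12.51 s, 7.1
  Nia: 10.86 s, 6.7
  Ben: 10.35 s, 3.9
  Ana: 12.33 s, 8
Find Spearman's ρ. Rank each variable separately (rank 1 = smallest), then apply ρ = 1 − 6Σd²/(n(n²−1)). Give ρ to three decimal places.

Ranks of variable 1: 5, 4, 2, 1, 3
Ranks of variable 2: 2, 4, 3, 1, 5
d = r₁ − r₂: 3, 0, -1, 0, -2
d²: 9, 0, 1, 0, 4; Σd² = 14
ρ = 1 − 6·14/(5·24) = 1 − 84/120 = 0.300

0.300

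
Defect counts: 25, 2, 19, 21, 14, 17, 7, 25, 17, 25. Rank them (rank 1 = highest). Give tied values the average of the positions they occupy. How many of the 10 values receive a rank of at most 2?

3

Sorted (descending): 25, 25, 25, 21, 19, 17, 17, 14, 7, 2
The 3 values of 25 occupy positions 1–3 → average rank 2.
The 2 values of 17 occupy positions 6–7 → average rank (6+7)/2 = 6.5.
Ranks ≤ 2: {2, 2, 2} → 3 values.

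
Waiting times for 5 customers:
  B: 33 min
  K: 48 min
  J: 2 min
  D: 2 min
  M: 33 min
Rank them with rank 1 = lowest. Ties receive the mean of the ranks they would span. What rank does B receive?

3.5

Sorted (ascending): 2, 2, 33, 33, 48
The 2 values of 2 occupy positions 1–2 → average rank (1+2)/2 = 1.5.
The 2 values of 33 occupy positions 3–4 → average rank (3+4)/2 = 3.5.
B has value 33 min → rank 3.5.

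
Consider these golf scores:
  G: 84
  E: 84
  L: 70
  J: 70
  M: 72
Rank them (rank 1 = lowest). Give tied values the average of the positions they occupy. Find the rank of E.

Sorted (ascending): 70, 70, 72, 84, 84
The 2 values of 70 occupy positions 1–2 → average rank (1+2)/2 = 1.5.
The 2 values of 84 occupy positions 4–5 → average rank (4+5)/2 = 4.5.
E has value 84 → rank 4.5.

4.5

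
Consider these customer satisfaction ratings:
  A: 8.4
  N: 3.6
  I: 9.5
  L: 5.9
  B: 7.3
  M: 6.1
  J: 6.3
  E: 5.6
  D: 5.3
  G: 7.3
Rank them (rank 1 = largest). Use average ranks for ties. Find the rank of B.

3.5

Sorted (descending): 9.5, 8.4, 7.3, 7.3, 6.3, 6.1, 5.9, 5.6, 5.3, 3.6
The 2 values of 7.3 occupy positions 3–4 → average rank (3+4)/2 = 3.5.
B has value 7.3 → rank 3.5.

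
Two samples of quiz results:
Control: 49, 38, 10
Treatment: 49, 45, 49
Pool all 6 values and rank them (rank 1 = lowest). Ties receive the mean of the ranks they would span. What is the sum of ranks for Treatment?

13

Sorted (ascending): 10, 38, 45, 49, 49, 49
The 3 values of 49 occupy positions 4–6 → average rank 5.
Treatment values → pooled ranks: 49→5, 45→3, 49→5
Rank sum = 5 + 3 + 5 = 13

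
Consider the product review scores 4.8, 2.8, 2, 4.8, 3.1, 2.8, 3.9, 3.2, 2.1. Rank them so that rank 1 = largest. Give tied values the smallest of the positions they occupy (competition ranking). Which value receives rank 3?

Sorted (descending): 4.8, 4.8, 3.9, 3.2, 3.1, 2.8, 2.8, 2.1, 2
The 2 values of 4.8 occupy positions 1–2 → each gets rank 1.
The 2 values of 2.8 occupy positions 6–7 → each gets rank 6.
Rank 3 → value 3.9.

3.9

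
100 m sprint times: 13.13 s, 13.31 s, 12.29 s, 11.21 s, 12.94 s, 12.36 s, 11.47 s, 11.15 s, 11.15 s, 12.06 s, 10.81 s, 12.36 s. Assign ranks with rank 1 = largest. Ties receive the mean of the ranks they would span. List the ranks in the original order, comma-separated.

Sorted (descending): 13.31, 13.13, 12.94, 12.36, 12.36, 12.29, 12.06, 11.47, 11.21, 11.15, 11.15, 10.81
The 2 values of 12.36 occupy positions 4–5 → average rank (4+5)/2 = 4.5.
The 2 values of 11.15 occupy positions 10–11 → average rank (10+11)/2 = 10.5.

2, 1, 6, 9, 3, 4.5, 8, 10.5, 10.5, 7, 12, 4.5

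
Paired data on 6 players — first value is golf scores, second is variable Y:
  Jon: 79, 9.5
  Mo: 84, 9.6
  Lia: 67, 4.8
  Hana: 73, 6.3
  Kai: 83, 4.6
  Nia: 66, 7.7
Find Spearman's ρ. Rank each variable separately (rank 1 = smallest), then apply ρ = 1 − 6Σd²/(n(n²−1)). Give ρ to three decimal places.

0.257

Ranks of variable 1: 4, 6, 2, 3, 5, 1
Ranks of variable 2: 5, 6, 2, 3, 1, 4
d = r₁ − r₂: -1, 0, 0, 0, 4, -3
d²: 1, 0, 0, 0, 16, 9; Σd² = 26
ρ = 1 − 6·26/(6·35) = 1 − 156/210 = 0.257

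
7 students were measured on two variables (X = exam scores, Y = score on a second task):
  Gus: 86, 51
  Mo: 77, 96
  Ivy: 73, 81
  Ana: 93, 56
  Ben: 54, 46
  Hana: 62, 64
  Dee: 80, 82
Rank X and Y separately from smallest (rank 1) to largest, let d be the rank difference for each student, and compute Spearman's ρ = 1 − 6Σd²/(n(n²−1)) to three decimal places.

Ranks of variable 1: 6, 4, 3, 7, 1, 2, 5
Ranks of variable 2: 2, 7, 5, 3, 1, 4, 6
d = r₁ − r₂: 4, -3, -2, 4, 0, -2, -1
d²: 16, 9, 4, 16, 0, 4, 1; Σd² = 50
ρ = 1 − 6·50/(7·48) = 1 − 300/336 = 0.107

0.107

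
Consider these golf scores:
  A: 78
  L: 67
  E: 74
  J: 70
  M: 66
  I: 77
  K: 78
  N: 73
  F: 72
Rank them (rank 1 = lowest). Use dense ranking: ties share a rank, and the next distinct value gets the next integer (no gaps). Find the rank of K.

Sorted (ascending): 66, 67, 70, 72, 73, 74, 77, 78, 78
The 2 values of 78 share dense rank 8.
Remaining distinct values take the next consecutive integers.
K has value 78 → rank 8.

8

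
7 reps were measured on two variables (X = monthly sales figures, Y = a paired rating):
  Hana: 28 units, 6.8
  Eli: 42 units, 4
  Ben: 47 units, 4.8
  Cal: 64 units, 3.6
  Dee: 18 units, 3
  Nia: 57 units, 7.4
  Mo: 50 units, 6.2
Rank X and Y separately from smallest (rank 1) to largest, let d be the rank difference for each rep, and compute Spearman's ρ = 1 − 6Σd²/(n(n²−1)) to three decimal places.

Ranks of variable 1: 2, 3, 4, 7, 1, 6, 5
Ranks of variable 2: 6, 3, 4, 2, 1, 7, 5
d = r₁ − r₂: -4, 0, 0, 5, 0, -1, 0
d²: 16, 0, 0, 25, 0, 1, 0; Σd² = 42
ρ = 1 − 6·42/(7·48) = 1 − 252/336 = 0.250

0.250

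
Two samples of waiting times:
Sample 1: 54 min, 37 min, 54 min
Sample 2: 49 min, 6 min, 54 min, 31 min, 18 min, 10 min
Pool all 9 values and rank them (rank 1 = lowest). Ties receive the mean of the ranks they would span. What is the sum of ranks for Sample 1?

21

Sorted (ascending): 6, 10, 18, 31, 37, 49, 54, 54, 54
The 3 values of 54 occupy positions 7–9 → average rank 8.
Sample 1 values → pooled ranks: 54→8, 37→5, 54→8
Rank sum = 8 + 5 + 8 = 21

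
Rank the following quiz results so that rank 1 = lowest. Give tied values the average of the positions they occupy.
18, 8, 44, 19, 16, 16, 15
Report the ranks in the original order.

5, 1, 7, 6, 3.5, 3.5, 2

Sorted (ascending): 8, 15, 16, 16, 18, 19, 44
The 2 values of 16 occupy positions 3–4 → average rank (3+4)/2 = 3.5.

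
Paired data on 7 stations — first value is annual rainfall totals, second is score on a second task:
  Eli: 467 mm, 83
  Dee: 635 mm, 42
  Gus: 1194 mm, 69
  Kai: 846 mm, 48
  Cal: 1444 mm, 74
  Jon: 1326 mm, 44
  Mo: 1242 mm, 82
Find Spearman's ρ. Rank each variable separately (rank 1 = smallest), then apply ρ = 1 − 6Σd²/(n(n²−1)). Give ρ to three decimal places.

-0.036

Ranks of variable 1: 1, 2, 4, 3, 7, 6, 5
Ranks of variable 2: 7, 1, 4, 3, 5, 2, 6
d = r₁ − r₂: -6, 1, 0, 0, 2, 4, -1
d²: 36, 1, 0, 0, 4, 16, 1; Σd² = 58
ρ = 1 − 6·58/(7·48) = 1 − 348/336 = -0.036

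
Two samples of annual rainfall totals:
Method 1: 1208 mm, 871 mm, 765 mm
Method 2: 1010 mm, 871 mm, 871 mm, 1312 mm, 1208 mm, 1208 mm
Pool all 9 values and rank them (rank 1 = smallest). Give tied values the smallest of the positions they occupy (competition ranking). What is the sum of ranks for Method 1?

Sorted (ascending): 765, 871, 871, 871, 1010, 1208, 1208, 1208, 1312
The 3 values of 871 occupy positions 2–4 → each gets rank 2.
The 3 values of 1208 occupy positions 6–8 → each gets rank 6.
Method 1 values → pooled ranks: 1208→6, 871→2, 765→1
Rank sum = 6 + 2 + 1 = 9

9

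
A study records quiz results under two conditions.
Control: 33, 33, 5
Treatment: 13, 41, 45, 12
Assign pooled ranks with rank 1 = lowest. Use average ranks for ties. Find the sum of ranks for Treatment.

18

Sorted (ascending): 5, 12, 13, 33, 33, 41, 45
The 2 values of 33 occupy positions 4–5 → average rank (4+5)/2 = 4.5.
Treatment values → pooled ranks: 13→3, 41→6, 45→7, 12→2
Rank sum = 3 + 6 + 7 + 2 = 18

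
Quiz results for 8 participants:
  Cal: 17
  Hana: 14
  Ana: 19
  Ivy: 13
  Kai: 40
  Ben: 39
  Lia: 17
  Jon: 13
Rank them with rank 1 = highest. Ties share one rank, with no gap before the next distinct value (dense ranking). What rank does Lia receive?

4

Sorted (descending): 40, 39, 19, 17, 17, 14, 13, 13
The 2 values of 17 share dense rank 4.
The 2 values of 13 share dense rank 6.
Remaining distinct values take the next consecutive integers.
Lia has value 17 → rank 4.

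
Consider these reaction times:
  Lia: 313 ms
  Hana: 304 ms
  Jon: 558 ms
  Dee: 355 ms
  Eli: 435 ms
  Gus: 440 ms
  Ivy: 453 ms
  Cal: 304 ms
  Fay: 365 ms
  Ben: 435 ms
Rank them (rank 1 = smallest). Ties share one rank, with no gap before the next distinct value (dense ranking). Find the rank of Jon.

8

Sorted (ascending): 304, 304, 313, 355, 365, 435, 435, 440, 453, 558
The 2 values of 304 share dense rank 1.
The 2 values of 435 share dense rank 5.
Remaining distinct values take the next consecutive integers.
Jon has value 558 ms → rank 8.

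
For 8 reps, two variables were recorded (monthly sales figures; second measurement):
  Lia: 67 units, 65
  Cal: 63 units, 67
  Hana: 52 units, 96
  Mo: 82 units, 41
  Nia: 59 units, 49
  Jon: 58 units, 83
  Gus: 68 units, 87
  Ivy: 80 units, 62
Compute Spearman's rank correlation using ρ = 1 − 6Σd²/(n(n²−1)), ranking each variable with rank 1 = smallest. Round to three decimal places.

-0.595

Ranks of variable 1: 5, 4, 1, 8, 3, 2, 6, 7
Ranks of variable 2: 4, 5, 8, 1, 2, 6, 7, 3
d = r₁ − r₂: 1, -1, -7, 7, 1, -4, -1, 4
d²: 1, 1, 49, 49, 1, 16, 1, 16; Σd² = 134
ρ = 1 − 6·134/(8·63) = 1 − 804/504 = -0.595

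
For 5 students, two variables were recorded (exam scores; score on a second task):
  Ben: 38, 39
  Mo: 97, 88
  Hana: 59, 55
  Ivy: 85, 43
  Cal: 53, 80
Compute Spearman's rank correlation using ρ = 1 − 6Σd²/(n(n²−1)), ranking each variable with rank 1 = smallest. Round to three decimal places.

Ranks of variable 1: 1, 5, 3, 4, 2
Ranks of variable 2: 1, 5, 3, 2, 4
d = r₁ − r₂: 0, 0, 0, 2, -2
d²: 0, 0, 0, 4, 4; Σd² = 8
ρ = 1 − 6·8/(5·24) = 1 − 48/120 = 0.600

0.600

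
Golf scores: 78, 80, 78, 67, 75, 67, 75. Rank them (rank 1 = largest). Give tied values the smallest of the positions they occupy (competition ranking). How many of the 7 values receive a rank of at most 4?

Sorted (descending): 80, 78, 78, 75, 75, 67, 67
The 2 values of 78 occupy positions 2–3 → each gets rank 2.
The 2 values of 75 occupy positions 4–5 → each gets rank 4.
The 2 values of 67 occupy positions 6–7 → each gets rank 6.
Ranks ≤ 4: {1, 2, 2, 4, 4} → 5 values.

5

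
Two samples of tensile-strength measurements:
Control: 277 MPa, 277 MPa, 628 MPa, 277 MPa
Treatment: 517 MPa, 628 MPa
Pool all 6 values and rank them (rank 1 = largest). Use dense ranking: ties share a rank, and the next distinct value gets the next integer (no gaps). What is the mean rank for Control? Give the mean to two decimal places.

2.50

Sorted (descending): 628, 628, 517, 277, 277, 277
The 2 values of 628 share dense rank 1.
The 3 values of 277 share dense rank 3.
Remaining distinct values take the next consecutive integers.
Control values → pooled ranks: 277→3, 277→3, 628→1, 277→3
Mean rank = (3 + 3 + 1 + 3) / 4 = 2.50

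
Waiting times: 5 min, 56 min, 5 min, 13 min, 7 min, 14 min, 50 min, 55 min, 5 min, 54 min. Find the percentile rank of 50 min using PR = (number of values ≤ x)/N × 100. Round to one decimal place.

70.0

N = 10.
Strictly below 50: 6. Equal to 50: 1.
PR = 7/10 × 100 = 70.0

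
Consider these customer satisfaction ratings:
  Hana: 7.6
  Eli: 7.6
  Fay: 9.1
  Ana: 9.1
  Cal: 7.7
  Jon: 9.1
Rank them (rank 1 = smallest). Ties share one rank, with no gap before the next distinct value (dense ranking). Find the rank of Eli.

Sorted (ascending): 7.6, 7.6, 7.7, 9.1, 9.1, 9.1
The 2 values of 7.6 share dense rank 1.
The 3 values of 9.1 share dense rank 3.
Remaining distinct values take the next consecutive integers.
Eli has value 7.6 → rank 1.

1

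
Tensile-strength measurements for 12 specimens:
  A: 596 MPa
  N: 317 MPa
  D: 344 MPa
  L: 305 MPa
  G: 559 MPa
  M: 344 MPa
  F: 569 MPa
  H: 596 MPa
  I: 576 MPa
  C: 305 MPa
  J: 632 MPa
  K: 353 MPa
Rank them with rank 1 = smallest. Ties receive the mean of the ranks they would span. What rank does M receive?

4.5

Sorted (ascending): 305, 305, 317, 344, 344, 353, 559, 569, 576, 596, 596, 632
The 2 values of 305 occupy positions 1–2 → average rank (1+2)/2 = 1.5.
The 2 values of 344 occupy positions 4–5 → average rank (4+5)/2 = 4.5.
The 2 values of 596 occupy positions 10–11 → average rank (10+11)/2 = 10.5.
M has value 344 MPa → rank 4.5.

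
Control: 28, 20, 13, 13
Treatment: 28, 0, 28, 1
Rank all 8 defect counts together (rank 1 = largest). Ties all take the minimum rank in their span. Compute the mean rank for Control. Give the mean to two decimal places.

Sorted (descending): 28, 28, 28, 20, 13, 13, 1, 0
The 3 values of 28 occupy positions 1–3 → each gets rank 1.
The 2 values of 13 occupy positions 5–6 → each gets rank 5.
Control values → pooled ranks: 28→1, 20→4, 13→5, 13→5
Mean rank = (1 + 4 + 5 + 5) / 4 = 3.75

3.75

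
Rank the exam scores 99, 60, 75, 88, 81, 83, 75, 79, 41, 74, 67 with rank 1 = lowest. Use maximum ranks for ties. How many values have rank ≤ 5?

Sorted (ascending): 41, 60, 67, 74, 75, 75, 79, 81, 83, 88, 99
The 2 values of 75 occupy positions 5–6 → each gets rank 6.
Ranks ≤ 5: {1, 2, 3, 4} → 4 values.

4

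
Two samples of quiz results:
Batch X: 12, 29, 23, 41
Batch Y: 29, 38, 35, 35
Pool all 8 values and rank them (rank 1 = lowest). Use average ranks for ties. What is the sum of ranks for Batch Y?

Sorted (ascending): 12, 23, 29, 29, 35, 35, 38, 41
The 2 values of 29 occupy positions 3–4 → average rank (3+4)/2 = 3.5.
The 2 values of 35 occupy positions 5–6 → average rank (5+6)/2 = 5.5.
Batch Y values → pooled ranks: 29→3.5, 38→7, 35→5.5, 35→5.5
Rank sum = 3.5 + 7 + 5.5 + 5.5 = 21.5

21.5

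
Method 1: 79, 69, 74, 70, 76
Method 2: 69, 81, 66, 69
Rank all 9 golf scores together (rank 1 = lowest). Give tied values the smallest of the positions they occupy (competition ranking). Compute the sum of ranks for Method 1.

Sorted (ascending): 66, 69, 69, 69, 70, 74, 76, 79, 81
The 3 values of 69 occupy positions 2–4 → each gets rank 2.
Method 1 values → pooled ranks: 79→8, 69→2, 74→6, 70→5, 76→7
Rank sum = 8 + 2 + 6 + 5 + 7 = 28

28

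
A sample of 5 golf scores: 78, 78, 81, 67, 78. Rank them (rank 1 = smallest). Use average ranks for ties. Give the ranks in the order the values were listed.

3, 3, 5, 1, 3

Sorted (ascending): 67, 78, 78, 78, 81
The 3 values of 78 occupy positions 2–4 → average rank 3.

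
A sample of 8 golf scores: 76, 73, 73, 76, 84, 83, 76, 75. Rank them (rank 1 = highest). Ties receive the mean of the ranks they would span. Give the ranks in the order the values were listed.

Sorted (descending): 84, 83, 76, 76, 76, 75, 73, 73
The 3 values of 76 occupy positions 3–5 → average rank 4.
The 2 values of 73 occupy positions 7–8 → average rank (7+8)/2 = 7.5.

4, 7.5, 7.5, 4, 1, 2, 4, 6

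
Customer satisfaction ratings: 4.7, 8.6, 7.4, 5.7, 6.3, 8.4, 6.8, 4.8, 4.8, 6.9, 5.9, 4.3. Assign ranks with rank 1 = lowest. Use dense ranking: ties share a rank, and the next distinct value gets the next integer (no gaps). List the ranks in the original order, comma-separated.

Sorted (ascending): 4.3, 4.7, 4.8, 4.8, 5.7, 5.9, 6.3, 6.8, 6.9, 7.4, 8.4, 8.6
The 2 values of 4.8 share dense rank 3.
Remaining distinct values take the next consecutive integers.

2, 11, 9, 4, 6, 10, 7, 3, 3, 8, 5, 1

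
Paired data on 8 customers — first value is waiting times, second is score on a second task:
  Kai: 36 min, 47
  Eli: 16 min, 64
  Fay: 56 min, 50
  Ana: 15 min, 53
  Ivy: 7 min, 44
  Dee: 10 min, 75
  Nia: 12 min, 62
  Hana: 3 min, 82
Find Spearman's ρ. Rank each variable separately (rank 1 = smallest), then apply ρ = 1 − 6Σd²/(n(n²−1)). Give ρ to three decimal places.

-0.405

Ranks of variable 1: 7, 6, 8, 5, 2, 3, 4, 1
Ranks of variable 2: 2, 6, 3, 4, 1, 7, 5, 8
d = r₁ − r₂: 5, 0, 5, 1, 1, -4, -1, -7
d²: 25, 0, 25, 1, 1, 16, 1, 49; Σd² = 118
ρ = 1 − 6·118/(8·63) = 1 − 708/504 = -0.405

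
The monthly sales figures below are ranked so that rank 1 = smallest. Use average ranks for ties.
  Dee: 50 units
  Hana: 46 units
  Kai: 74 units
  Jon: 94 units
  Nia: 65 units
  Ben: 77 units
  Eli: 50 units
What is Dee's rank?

Sorted (ascending): 46, 50, 50, 65, 74, 77, 94
The 2 values of 50 occupy positions 2–3 → average rank (2+3)/2 = 2.5.
Dee has value 50 units → rank 2.5.

2.5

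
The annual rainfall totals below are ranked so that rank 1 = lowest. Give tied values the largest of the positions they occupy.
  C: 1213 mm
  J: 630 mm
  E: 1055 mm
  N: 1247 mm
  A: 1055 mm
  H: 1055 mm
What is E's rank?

4

Sorted (ascending): 630, 1055, 1055, 1055, 1213, 1247
The 3 values of 1055 occupy positions 2–4 → each gets rank 4.
E has value 1055 mm → rank 4.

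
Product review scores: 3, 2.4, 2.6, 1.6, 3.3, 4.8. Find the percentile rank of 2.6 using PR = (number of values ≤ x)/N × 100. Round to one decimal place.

50.0

N = 6.
Strictly below 2.6: 2. Equal to 2.6: 1.
PR = 3/6 × 100 = 50.0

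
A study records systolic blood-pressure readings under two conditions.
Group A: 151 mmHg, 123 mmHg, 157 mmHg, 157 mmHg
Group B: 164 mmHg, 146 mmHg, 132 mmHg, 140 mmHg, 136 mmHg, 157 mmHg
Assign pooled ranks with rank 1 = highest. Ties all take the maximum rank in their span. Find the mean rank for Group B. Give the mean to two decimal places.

5.83

Sorted (descending): 164, 157, 157, 157, 151, 146, 140, 136, 132, 123
The 3 values of 157 occupy positions 2–4 → each gets rank 4.
Group B values → pooled ranks: 164→1, 146→6, 132→9, 140→7, 136→8, 157→4
Mean rank = (1 + 6 + 9 + 7 + 8 + 4) / 6 = 5.83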